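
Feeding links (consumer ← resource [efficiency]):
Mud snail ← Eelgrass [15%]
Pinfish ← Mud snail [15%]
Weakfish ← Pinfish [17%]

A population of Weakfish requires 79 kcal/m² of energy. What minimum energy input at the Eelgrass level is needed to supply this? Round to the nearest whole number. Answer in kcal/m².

20654 kcal/m²

Cumulative transfer efficiency: 0.15 × 0.15 × 0.17 = 0.003825
Eelgrass energy = 79 / 0.003825 = 20654 kcal/m²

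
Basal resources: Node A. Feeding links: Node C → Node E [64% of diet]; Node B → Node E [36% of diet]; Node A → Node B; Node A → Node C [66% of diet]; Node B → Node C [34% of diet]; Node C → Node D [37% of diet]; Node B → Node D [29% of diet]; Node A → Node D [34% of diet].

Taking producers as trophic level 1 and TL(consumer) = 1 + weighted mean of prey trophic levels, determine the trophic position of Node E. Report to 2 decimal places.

Node B: 1 + 1 = 2
Node C: 1 + (0.34×2 + 0.66×1) = 2.34
Node D: 1 + (0.34×1 + 0.29×2 + 0.37×2.34) = 2.7858
Node E: 1 + (0.36×2 + 0.64×2.34) = 3.2176

3.22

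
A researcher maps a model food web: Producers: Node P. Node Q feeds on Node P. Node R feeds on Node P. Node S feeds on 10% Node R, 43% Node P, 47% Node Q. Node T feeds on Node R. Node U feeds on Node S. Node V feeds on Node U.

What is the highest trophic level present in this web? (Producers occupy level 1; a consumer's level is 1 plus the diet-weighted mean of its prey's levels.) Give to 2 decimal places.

Node Q: 1 + 1 = 2
Node R: 1 + 1 = 2
Node S: 1 + (0.1×2 + 0.43×1 + 0.47×2) = 2.57
Node T: 1 + 2 = 3
Node U: 1 + 2.57 = 3.57
Node V: 1 + 3.57 = 4.57

4.57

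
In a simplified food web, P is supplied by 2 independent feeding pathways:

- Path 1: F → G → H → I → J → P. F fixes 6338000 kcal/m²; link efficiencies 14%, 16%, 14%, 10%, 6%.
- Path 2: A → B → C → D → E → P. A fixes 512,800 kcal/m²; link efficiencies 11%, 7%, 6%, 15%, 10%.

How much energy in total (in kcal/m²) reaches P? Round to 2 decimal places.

Path 1: 6338000 × 0.14 × 0.16 × 0.14 × 0.1 × 0.06 = 119.255808 kcal/m²
Path 2: 512800 × 0.11 × 0.07 × 0.06 × 0.15 × 0.1 = 3.553704 kcal/m²
Total at P: 119.255808 + 3.553704 = 122.809512 kcal/m²

122.81 kcal/m²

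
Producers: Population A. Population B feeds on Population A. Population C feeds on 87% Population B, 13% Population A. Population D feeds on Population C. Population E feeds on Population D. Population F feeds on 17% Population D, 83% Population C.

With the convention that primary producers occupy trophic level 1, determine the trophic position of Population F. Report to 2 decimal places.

Population B: 1 + 1 = 2
Population C: 1 + (0.87×2 + 0.13×1) = 2.87
Population D: 1 + 2.87 = 3.87
Population E: 1 + 3.87 = 4.87
Population F: 1 + (0.17×3.87 + 0.83×2.87) = 4.04

4.04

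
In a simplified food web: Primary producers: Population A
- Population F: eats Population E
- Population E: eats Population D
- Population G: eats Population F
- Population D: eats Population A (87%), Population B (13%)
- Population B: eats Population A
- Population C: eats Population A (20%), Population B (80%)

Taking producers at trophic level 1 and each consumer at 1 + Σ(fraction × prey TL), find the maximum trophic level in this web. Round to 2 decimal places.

Population B: 1 + 1 = 2
Population C: 1 + (0.2×1 + 0.8×2) = 2.8
Population D: 1 + (0.87×1 + 0.13×2) = 2.13
Population E: 1 + 2.13 = 3.13
Population F: 1 + 3.13 = 4.13
Population G: 1 + 4.13 = 5.13

5.13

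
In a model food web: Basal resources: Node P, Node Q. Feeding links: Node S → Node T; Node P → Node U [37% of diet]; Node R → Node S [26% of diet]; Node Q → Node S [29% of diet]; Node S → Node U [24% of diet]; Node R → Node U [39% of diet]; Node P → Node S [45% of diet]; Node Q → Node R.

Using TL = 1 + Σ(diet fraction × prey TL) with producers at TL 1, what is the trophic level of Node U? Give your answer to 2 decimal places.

Node R: 1 + 1 = 2
Node S: 1 + (0.29×1 + 0.26×2 + 0.45×1) = 2.26
Node T: 1 + 2.26 = 3.26
Node U: 1 + (0.24×2.26 + 0.39×2 + 0.37×1) = 2.6924

2.69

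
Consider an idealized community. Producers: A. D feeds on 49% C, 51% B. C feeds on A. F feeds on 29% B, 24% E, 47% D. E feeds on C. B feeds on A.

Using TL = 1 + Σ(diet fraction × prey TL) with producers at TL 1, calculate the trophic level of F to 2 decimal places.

3.71

B: 1 + 1 = 2
C: 1 + 1 = 2
D: 1 + (0.49×2 + 0.51×2) = 3
E: 1 + 2 = 3
F: 1 + (0.29×2 + 0.24×3 + 0.47×3) = 3.71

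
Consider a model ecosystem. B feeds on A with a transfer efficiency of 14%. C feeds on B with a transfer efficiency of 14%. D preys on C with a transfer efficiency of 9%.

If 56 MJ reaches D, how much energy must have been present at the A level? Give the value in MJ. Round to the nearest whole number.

31746 MJ

Cumulative transfer efficiency: 0.14 × 0.14 × 0.09 = 0.001764
A energy = 56 / 0.001764 = 31746 MJ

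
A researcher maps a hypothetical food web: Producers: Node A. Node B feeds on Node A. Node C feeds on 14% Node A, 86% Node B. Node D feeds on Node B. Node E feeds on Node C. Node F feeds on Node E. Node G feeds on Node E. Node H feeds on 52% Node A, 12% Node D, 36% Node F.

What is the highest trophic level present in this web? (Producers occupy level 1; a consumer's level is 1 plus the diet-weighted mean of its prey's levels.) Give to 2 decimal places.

Node B: 1 + 1 = 2
Node C: 1 + (0.14×1 + 0.86×2) = 2.86
Node D: 1 + 2 = 3
Node E: 1 + 2.86 = 3.86
Node F: 1 + 3.86 = 4.86
Node G: 1 + 3.86 = 4.86
Node H: 1 + (0.52×1 + 0.12×3 + 0.36×4.86) = 3.6296

4.86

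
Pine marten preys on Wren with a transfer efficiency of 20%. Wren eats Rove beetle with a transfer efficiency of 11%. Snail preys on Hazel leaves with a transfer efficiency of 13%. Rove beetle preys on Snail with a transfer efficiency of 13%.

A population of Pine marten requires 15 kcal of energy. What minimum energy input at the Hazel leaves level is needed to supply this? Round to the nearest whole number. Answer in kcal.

Cumulative transfer efficiency: 0.13 × 0.13 × 0.11 × 0.2 = 0.0003718
Hazel leaves energy = 15 / 0.0003718 = 40344 kcal

40344 kcal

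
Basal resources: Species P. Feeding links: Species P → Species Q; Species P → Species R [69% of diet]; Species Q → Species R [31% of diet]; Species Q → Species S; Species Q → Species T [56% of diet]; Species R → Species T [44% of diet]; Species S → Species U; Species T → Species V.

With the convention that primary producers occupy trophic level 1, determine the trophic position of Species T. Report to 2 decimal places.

3.14

Species Q: 1 + 1 = 2
Species R: 1 + (0.69×1 + 0.31×2) = 2.31
Species S: 1 + 2 = 3
Species T: 1 + (0.56×2 + 0.44×2.31) = 3.1364
Species U: 1 + 3 = 4
Species V: 1 + 3.1364 = 4.1364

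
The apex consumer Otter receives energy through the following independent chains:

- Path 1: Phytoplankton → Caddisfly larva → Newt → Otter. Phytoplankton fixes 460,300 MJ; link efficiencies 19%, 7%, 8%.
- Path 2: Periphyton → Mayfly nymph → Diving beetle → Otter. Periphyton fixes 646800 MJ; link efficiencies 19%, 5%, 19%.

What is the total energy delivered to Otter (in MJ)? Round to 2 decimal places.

Path 1: 460300 × 0.19 × 0.07 × 0.08 = 489.7592 MJ
Path 2: 646800 × 0.19 × 0.05 × 0.19 = 1167.474 MJ
Total at Otter: 489.7592 + 1167.474 = 1657.2332 MJ

1657.23 MJ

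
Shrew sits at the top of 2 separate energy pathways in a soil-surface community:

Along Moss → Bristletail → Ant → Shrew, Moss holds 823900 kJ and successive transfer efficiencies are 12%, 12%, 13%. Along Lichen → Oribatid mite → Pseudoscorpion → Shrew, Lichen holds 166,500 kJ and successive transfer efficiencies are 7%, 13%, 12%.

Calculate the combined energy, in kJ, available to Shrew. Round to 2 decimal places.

Via Moss: 823900 × 0.12 × 0.12 × 0.13 = 1542.3408 kJ
Via Lichen: 166500 × 0.07 × 0.13 × 0.12 = 181.818 kJ
Total at Shrew: 1542.3408 + 181.818 = 1724.1588 kJ

1724.16 kJ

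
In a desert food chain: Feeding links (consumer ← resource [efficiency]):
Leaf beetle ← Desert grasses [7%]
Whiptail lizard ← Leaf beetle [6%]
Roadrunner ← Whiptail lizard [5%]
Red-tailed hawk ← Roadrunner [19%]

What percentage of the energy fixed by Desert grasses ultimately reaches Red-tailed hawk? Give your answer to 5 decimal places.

0.00399%

Product of link efficiencies: 0.07 × 0.06 × 0.05 × 0.19 = 0.0000399
As a percentage: 0.0000399 × 100 = 0.00399%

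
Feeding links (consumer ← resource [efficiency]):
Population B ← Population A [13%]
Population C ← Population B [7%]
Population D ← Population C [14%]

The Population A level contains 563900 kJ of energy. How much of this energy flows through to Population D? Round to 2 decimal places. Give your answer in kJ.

718.41 kJ

Population B: 563900 × 0.13 = 73307 kJ
Population C: 73307 × 0.07 = 5131.49 kJ
Population D: 5131.49 × 0.14 = 718.4086 kJ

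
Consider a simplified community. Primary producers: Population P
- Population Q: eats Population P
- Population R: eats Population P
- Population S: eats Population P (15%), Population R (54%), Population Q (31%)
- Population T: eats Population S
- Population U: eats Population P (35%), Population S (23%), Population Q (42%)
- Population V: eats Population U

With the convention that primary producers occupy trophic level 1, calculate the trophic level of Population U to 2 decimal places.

Population Q: 1 + 1 = 2
Population R: 1 + 1 = 2
Population S: 1 + (0.15×1 + 0.54×2 + 0.31×2) = 2.85
Population T: 1 + 2.85 = 3.85
Population U: 1 + (0.35×1 + 0.23×2.85 + 0.42×2) = 2.8455
Population V: 1 + 2.8455 = 3.8455

2.85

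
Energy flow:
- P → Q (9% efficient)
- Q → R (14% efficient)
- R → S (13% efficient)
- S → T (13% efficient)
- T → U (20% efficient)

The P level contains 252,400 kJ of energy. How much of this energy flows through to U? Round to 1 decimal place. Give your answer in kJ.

10.7 kJ

Q: 252400 × 0.09 = 22716 kJ
R: 22716 × 0.14 = 3180.24 kJ
S: 3180.24 × 0.13 = 413.4312 kJ
T: 413.4312 × 0.13 = 53.746056 kJ
U: 53.746056 × 0.2 = 10.7492112 kJ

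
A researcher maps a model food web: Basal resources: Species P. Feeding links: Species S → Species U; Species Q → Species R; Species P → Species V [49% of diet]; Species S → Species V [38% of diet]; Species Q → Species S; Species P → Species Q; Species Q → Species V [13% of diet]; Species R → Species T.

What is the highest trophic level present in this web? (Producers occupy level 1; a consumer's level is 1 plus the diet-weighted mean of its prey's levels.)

4

Species Q: 1 + 1 = 2
Species R: 1 + 2 = 3
Species S: 1 + 2 = 3
Species T: 1 + 3 = 4
Species U: 1 + 3 = 4
Species V: 1 + (0.38×3 + 0.13×2 + 0.49×1) = 2.89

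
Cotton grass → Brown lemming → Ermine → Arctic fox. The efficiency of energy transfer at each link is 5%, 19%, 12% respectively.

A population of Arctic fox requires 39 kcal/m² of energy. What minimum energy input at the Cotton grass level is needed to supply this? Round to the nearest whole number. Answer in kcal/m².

Cumulative transfer efficiency: 0.05 × 0.19 × 0.12 = 0.00114
Cotton grass energy = 39 / 0.00114 = 34211 kcal/m²

34211 kcal/m²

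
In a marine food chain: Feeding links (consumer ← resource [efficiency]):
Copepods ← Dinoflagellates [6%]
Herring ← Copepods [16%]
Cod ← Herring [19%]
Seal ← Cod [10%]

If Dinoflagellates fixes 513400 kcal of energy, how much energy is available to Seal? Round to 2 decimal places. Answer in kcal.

Copepods: 513400 × 0.06 = 30804 kcal
Herring: 30804 × 0.16 = 4928.64 kcal
Cod: 4928.64 × 0.19 = 936.4416 kcal
Seal: 936.4416 × 0.1 = 93.64416 kcal

93.64 kcal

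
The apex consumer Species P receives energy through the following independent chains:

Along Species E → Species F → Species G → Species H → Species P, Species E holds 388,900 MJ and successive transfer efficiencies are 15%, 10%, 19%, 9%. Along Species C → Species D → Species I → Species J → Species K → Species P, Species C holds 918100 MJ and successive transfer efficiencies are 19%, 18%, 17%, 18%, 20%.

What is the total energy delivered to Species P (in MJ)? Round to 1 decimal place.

291.9 MJ

Via Species E: 388900 × 0.15 × 0.1 × 0.19 × 0.09 = 99.75285 MJ
Via Species C: 918100 × 0.19 × 0.18 × 0.17 × 0.18 × 0.2 = 192.1620024 MJ
Total at Species P: 99.75285 + 192.1620024 = 291.9148524 MJ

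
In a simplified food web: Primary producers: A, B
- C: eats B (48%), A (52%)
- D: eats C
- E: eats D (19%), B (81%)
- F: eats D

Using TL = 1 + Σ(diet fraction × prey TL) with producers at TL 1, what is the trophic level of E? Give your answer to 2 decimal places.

2.38

C: 1 + (0.48×1 + 0.52×1) = 2
D: 1 + 2 = 3
E: 1 + (0.19×3 + 0.81×1) = 2.38
F: 1 + 3 = 4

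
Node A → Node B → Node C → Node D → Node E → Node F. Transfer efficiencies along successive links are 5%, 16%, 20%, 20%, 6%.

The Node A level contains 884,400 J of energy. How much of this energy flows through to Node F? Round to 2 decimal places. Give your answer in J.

16.98 J

Node B: 884400 × 0.05 = 44220 J
Node C: 44220 × 0.16 = 7075.2 J
Node D: 7075.2 × 0.2 = 1415.04 J
Node E: 1415.04 × 0.2 = 283.008 J
Node F: 283.008 × 0.06 = 16.98048 J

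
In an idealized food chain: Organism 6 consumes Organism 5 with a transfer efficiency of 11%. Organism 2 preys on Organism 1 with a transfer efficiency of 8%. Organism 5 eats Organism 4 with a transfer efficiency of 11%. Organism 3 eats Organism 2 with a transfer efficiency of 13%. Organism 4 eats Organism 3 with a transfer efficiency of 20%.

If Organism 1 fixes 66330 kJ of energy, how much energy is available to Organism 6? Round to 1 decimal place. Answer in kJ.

1.7 kJ

Organism 2: 66330 × 0.08 = 5306.4 kJ
Organism 3: 5306.4 × 0.13 = 689.832 kJ
Organism 4: 689.832 × 0.2 = 137.9664 kJ
Organism 5: 137.9664 × 0.11 = 15.176304 kJ
Organism 6: 15.176304 × 0.11 = 1.66939344 kJ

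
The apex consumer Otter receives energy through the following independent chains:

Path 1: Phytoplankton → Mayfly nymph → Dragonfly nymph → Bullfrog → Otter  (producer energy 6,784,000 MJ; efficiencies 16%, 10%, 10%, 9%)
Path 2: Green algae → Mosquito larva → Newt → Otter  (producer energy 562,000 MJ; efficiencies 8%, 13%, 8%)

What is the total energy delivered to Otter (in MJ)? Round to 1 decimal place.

Path 1: 6784000 × 0.16 × 0.1 × 0.1 × 0.09 = 976.896 MJ
Path 2: 562000 × 0.08 × 0.13 × 0.08 = 467.584 MJ
Total at Otter: 976.896 + 467.584 = 1444.48 MJ

1444.5 MJ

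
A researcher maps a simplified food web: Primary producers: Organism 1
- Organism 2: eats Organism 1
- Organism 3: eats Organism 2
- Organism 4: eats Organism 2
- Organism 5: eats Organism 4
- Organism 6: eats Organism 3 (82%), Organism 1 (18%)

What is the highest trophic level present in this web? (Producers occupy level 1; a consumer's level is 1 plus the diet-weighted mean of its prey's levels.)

4

Organism 2: 1 + 1 = 2
Organism 3: 1 + 2 = 3
Organism 4: 1 + 2 = 3
Organism 5: 1 + 3 = 4
Organism 6: 1 + (0.82×3 + 0.18×1) = 3.64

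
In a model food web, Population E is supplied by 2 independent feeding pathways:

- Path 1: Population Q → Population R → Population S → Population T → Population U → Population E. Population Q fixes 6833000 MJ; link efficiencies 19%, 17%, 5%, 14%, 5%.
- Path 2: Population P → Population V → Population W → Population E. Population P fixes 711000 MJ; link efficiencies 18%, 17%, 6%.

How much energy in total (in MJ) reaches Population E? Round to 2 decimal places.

Path 1: 6833000 × 0.19 × 0.17 × 0.05 × 0.14 × 0.05 = 77.247065 MJ
Path 2: 711000 × 0.18 × 0.17 × 0.06 = 1305.396 MJ
Total at Population E: 77.247065 + 1305.396 = 1382.643065 MJ

1382.64 MJ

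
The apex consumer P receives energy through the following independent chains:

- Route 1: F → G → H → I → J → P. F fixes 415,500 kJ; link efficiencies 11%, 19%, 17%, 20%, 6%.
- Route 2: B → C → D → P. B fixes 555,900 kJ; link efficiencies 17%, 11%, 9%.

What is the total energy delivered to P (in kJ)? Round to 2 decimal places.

953.29 kJ

Route 1: 415500 × 0.11 × 0.19 × 0.17 × 0.2 × 0.06 = 17.715258 kJ
Route 2: 555900 × 0.17 × 0.11 × 0.09 = 935.5797 kJ
Total at P: 17.715258 + 935.5797 = 953.294958 kJ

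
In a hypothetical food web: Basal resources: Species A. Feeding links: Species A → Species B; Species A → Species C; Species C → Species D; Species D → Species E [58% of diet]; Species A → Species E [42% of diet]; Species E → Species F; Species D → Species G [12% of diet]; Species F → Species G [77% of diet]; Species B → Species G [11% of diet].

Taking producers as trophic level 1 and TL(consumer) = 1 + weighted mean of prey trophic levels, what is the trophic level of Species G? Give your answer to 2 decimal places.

4.78

Species B: 1 + 1 = 2
Species C: 1 + 1 = 2
Species D: 1 + 2 = 3
Species E: 1 + (0.58×3 + 0.42×1) = 3.16
Species F: 1 + 3.16 = 4.16
Species G: 1 + (0.12×3 + 0.77×4.16 + 0.11×2) = 4.7832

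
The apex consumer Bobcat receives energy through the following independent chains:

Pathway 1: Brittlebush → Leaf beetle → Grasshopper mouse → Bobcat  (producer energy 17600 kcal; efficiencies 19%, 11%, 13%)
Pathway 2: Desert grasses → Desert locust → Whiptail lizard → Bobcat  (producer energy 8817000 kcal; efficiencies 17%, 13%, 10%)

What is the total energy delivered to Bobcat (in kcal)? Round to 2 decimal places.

Pathway 1: 17600 × 0.19 × 0.11 × 0.13 = 47.8192 kcal
Pathway 2: 8817000 × 0.17 × 0.13 × 0.1 = 19485.57 kcal
Total at Bobcat: 47.8192 + 19485.57 = 19533.3892 kcal

19533.39 kcal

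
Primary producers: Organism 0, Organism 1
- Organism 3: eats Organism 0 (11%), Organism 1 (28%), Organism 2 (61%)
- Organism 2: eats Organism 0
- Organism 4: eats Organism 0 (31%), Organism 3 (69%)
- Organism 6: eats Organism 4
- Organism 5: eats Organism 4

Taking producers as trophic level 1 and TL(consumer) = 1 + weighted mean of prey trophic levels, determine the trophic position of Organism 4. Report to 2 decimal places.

Organism 2: 1 + 1 = 2
Organism 3: 1 + (0.11×1 + 0.28×1 + 0.61×2) = 2.61
Organism 4: 1 + (0.31×1 + 0.69×2.61) = 3.1109
Organism 5: 1 + 3.1109 = 4.1109
Organism 6: 1 + 3.1109 = 4.1109

3.11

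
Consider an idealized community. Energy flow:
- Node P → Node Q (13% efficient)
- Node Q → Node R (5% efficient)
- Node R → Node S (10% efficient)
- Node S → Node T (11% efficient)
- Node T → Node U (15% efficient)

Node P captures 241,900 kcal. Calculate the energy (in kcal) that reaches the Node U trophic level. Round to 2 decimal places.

2.59 kcal

Node Q: 241900 × 0.13 = 31447 kcal
Node R: 31447 × 0.05 = 1572.35 kcal
Node S: 1572.35 × 0.1 = 157.235 kcal
Node T: 157.235 × 0.11 = 17.29585 kcal
Node U: 17.29585 × 0.15 = 2.5943775 kcal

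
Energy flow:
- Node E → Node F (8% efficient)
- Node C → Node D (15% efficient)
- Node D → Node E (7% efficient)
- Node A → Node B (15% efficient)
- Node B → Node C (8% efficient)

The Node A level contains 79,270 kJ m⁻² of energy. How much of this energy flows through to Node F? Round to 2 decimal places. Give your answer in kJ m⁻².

Node B: 79270 × 0.15 = 11890.5 kJ m⁻²
Node C: 11890.5 × 0.08 = 951.24 kJ m⁻²
Node D: 951.24 × 0.15 = 142.686 kJ m⁻²
Node E: 142.686 × 0.07 = 9.98802 kJ m⁻²
Node F: 9.98802 × 0.08 = 0.7990416 kJ m⁻²

0.80 kJ m⁻²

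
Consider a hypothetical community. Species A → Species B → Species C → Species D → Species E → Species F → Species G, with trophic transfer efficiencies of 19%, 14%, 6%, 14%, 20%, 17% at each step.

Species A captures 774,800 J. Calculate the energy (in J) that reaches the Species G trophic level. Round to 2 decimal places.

Species B: 774800 × 0.19 = 147212 J
Species C: 147212 × 0.14 = 20609.68 J
Species D: 20609.68 × 0.06 = 1236.5808 J
Species E: 1236.5808 × 0.14 = 173.121312 J
Species F: 173.121312 × 0.2 = 34.6242624 J
Species G: 34.6242624 × 0.17 = 5.886124608 J

5.89 J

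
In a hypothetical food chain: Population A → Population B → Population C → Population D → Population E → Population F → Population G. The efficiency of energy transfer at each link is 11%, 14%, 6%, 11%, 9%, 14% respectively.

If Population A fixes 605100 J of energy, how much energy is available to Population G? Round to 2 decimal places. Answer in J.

0.77 J

Population B: 605100 × 0.11 = 66561 J
Population C: 66561 × 0.14 = 9318.54 J
Population D: 9318.54 × 0.06 = 559.1124 J
Population E: 559.1124 × 0.11 = 61.502364 J
Population F: 61.502364 × 0.09 = 5.53521276 J
Population G: 5.53521276 × 0.14 = 0.7749297864 J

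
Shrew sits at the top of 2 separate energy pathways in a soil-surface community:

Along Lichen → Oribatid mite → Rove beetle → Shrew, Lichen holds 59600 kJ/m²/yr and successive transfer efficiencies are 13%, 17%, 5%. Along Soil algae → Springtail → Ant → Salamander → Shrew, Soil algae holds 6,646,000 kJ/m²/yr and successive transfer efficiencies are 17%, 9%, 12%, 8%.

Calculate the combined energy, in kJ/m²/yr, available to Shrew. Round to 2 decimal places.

1042.02 kJ/m²/yr

Via Lichen: 59600 × 0.13 × 0.17 × 0.05 = 65.858 kJ/m²/yr
Via Soil algae: 6646000 × 0.17 × 0.09 × 0.12 × 0.08 = 976.16448 kJ/m²/yr
Total at Shrew: 65.858 + 976.16448 = 1042.02248 kJ/m²/yr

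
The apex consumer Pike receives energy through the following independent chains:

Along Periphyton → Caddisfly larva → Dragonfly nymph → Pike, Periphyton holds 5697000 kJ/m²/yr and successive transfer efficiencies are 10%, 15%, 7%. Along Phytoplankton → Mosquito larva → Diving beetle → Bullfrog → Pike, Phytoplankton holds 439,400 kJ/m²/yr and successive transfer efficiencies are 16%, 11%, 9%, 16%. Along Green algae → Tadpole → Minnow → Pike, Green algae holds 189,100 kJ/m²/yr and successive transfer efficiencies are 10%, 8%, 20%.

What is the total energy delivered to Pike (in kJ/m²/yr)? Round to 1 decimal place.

Via Periphyton: 5697000 × 0.1 × 0.15 × 0.07 = 5981.85 kJ/m²/yr
Via Phytoplankton: 439400 × 0.16 × 0.11 × 0.09 × 0.16 = 111.361536 kJ/m²/yr
Via Green algae: 189100 × 0.1 × 0.08 × 0.2 = 302.56 kJ/m²/yr
Total at Pike: 5981.85 + 111.361536 + 302.56 = 6395.771536 kJ/m²/yr

6395.8 kJ/m²/yr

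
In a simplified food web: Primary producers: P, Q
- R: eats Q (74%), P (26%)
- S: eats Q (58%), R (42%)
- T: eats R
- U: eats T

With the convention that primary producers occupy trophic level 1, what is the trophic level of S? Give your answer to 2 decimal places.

2.42

R: 1 + (0.74×1 + 0.26×1) = 2
S: 1 + (0.58×1 + 0.42×2) = 2.42
T: 1 + 2 = 3
U: 1 + 3 = 4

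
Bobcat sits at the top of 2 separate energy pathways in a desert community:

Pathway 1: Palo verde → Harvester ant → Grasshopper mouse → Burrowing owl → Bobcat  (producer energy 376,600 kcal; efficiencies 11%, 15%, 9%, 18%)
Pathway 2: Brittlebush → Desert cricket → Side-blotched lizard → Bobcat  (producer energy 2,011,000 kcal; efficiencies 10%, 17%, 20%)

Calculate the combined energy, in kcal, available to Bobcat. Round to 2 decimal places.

Pathway 1: 376600 × 0.11 × 0.15 × 0.09 × 0.18 = 100.66518 kcal
Pathway 2: 2011000 × 0.1 × 0.17 × 0.2 = 6837.4 kcal
Total at Bobcat: 100.66518 + 6837.4 = 6938.06518 kcal

6938.07 kcal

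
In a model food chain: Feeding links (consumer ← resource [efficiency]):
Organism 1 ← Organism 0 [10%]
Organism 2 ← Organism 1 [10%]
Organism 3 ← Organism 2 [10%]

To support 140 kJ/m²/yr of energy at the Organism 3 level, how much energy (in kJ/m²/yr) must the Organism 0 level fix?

Cumulative transfer efficiency: 0.1 × 0.1 × 0.1 = 0.001
Organism 0 energy = 140 / 0.001 = 140000 kJ/m²/yr

140000 kJ/m²/yr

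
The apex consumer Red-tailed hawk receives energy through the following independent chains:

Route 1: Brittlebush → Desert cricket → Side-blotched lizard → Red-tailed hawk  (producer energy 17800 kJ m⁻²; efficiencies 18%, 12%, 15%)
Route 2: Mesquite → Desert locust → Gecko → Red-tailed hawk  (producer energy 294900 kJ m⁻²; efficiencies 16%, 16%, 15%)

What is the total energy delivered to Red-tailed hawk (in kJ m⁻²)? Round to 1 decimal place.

Route 1: 17800 × 0.18 × 0.12 × 0.15 = 57.672 kJ m⁻²
Route 2: 294900 × 0.16 × 0.16 × 0.15 = 1132.416 kJ m⁻²
Total at Red-tailed hawk: 57.672 + 1132.416 = 1190.088 kJ m⁻²

1190.1 kJ m⁻²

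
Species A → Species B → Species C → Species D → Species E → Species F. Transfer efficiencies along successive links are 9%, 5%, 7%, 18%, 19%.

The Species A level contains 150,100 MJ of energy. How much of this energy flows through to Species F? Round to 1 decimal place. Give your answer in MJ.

Species B: 150100 × 0.09 = 13509 MJ
Species C: 13509 × 0.05 = 675.45 MJ
Species D: 675.45 × 0.07 = 47.2815 MJ
Species E: 47.2815 × 0.18 = 8.51067 MJ
Species F: 8.51067 × 0.19 = 1.6170273 MJ

1.6 MJ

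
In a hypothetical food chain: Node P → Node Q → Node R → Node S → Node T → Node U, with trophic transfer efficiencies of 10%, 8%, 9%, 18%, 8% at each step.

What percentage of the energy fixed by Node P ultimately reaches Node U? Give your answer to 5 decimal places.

Product of link efficiencies: 0.1 × 0.08 × 0.09 × 0.18 × 0.08 = 0.000010368
As a percentage: 0.000010368 × 100 = 0.00104%

0.00104%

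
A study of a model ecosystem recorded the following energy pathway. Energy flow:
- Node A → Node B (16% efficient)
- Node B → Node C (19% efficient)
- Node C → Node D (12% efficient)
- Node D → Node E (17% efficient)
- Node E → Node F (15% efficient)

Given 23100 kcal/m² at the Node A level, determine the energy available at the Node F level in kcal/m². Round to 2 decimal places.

Node B: 23100 × 0.16 = 3696 kcal/m²
Node C: 3696 × 0.19 = 702.24 kcal/m²
Node D: 702.24 × 0.12 = 84.2688 kcal/m²
Node E: 84.2688 × 0.17 = 14.325696 kcal/m²
Node F: 14.325696 × 0.15 = 2.1488544 kcal/m²

2.15 kcal/m²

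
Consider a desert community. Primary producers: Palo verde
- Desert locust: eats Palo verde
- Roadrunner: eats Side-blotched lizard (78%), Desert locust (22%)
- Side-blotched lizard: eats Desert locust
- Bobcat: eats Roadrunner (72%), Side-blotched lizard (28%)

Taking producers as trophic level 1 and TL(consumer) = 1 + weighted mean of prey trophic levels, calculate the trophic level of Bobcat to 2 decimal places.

4.56

Desert locust: 1 + 1 = 2
Side-blotched lizard: 1 + 2 = 3
Roadrunner: 1 + (0.78×3 + 0.22×2) = 3.78
Bobcat: 1 + (0.72×3.78 + 0.28×3) = 4.5616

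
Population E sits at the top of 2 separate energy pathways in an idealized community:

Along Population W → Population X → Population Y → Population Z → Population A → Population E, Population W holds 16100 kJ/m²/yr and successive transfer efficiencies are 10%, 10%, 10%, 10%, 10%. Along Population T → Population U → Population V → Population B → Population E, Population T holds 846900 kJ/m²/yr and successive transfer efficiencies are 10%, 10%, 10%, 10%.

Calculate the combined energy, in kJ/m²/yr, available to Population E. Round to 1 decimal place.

84.9 kJ/m²/yr

Via Population W: 16100 × 0.1 × 0.1 × 0.1 × 0.1 × 0.1 = 0.161 kJ/m²/yr
Via Population T: 846900 × 0.1 × 0.1 × 0.1 × 0.1 = 84.69 kJ/m²/yr
Total at Population E: 0.161 + 84.69 = 84.851 kJ/m²/yr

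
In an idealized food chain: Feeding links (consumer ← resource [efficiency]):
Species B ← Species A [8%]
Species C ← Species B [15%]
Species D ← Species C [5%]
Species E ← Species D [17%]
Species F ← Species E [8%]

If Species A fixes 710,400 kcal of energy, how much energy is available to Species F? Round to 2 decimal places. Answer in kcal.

Species B: 710400 × 0.08 = 56832 kcal
Species C: 56832 × 0.15 = 8524.8 kcal
Species D: 8524.8 × 0.05 = 426.24 kcal
Species E: 426.24 × 0.17 = 72.4608 kcal
Species F: 72.4608 × 0.08 = 5.796864 kcal

5.80 kcal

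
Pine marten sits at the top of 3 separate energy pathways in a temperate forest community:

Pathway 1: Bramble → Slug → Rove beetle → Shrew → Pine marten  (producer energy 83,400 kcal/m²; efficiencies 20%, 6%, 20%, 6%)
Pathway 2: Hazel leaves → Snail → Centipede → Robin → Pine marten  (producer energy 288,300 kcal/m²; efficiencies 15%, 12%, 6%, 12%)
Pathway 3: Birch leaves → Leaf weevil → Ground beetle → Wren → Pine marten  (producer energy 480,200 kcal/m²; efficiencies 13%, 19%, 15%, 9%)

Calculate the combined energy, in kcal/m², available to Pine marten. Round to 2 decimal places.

209.50 kcal/m²

Pathway 1: 83400 × 0.2 × 0.06 × 0.2 × 0.06 = 12.0096 kcal/m²
Pathway 2: 288300 × 0.15 × 0.12 × 0.06 × 0.12 = 37.36368 kcal/m²
Pathway 3: 480200 × 0.13 × 0.19 × 0.15 × 0.09 = 160.12269 kcal/m²
Total at Pine marten: 12.0096 + 37.36368 + 160.12269 = 209.49597 kcal/m²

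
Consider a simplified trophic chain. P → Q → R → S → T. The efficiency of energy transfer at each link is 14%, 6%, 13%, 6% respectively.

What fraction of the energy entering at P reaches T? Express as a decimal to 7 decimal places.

Product of link efficiencies: 0.14 × 0.06 × 0.13 × 0.06 = 0.00006552

0.0000655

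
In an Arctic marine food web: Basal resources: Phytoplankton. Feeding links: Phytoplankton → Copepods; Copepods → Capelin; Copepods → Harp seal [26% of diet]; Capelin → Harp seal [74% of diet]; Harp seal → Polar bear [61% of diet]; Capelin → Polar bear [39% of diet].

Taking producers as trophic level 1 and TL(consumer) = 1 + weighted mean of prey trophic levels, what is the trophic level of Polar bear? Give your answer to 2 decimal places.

4.45

Copepods: 1 + 1 = 2
Capelin: 1 + 2 = 3
Harp seal: 1 + (0.26×2 + 0.74×3) = 3.74
Polar bear: 1 + (0.61×3.74 + 0.39×3) = 4.4514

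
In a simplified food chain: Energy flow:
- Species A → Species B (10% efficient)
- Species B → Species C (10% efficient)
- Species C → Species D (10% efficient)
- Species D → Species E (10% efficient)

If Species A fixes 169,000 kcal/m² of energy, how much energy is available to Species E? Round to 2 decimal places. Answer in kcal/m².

16.90 kcal/m²

Species B: 169000 × 0.1 = 16900 kcal/m²
Species C: 16900 × 0.1 = 1690 kcal/m²
Species D: 1690 × 0.1 = 169 kcal/m²
Species E: 169 × 0.1 = 16.9 kcal/m²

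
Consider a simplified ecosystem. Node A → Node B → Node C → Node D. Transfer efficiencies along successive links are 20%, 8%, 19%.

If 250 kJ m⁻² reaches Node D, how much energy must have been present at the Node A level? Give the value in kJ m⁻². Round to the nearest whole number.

82237 kJ m⁻²

Cumulative transfer efficiency: 0.2 × 0.08 × 0.19 = 0.00304
Node A energy = 250 / 0.00304 = 82237 kJ m⁻²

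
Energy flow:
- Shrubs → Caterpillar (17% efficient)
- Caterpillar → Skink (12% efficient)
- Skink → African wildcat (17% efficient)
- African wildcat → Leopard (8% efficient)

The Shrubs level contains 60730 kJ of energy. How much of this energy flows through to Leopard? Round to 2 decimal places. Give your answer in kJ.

Caterpillar: 60730 × 0.17 = 10324.1 kJ
Skink: 10324.1 × 0.12 = 1238.892 kJ
African wildcat: 1238.892 × 0.17 = 210.61164 kJ
Leopard: 210.61164 × 0.08 = 16.8489312 kJ

16.85 kJ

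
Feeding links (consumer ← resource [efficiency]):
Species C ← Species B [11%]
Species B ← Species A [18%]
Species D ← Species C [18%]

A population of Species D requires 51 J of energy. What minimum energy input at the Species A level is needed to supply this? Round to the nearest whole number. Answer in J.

14310 J

Cumulative transfer efficiency: 0.18 × 0.11 × 0.18 = 0.003564
Species A energy = 51 / 0.003564 = 14310 J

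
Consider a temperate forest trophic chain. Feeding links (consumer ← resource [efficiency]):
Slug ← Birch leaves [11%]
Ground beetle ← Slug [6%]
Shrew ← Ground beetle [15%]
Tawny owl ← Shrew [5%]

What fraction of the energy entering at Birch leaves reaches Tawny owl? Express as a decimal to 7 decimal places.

Product of link efficiencies: 0.11 × 0.06 × 0.15 × 0.05 = 0.0000495

0.0000495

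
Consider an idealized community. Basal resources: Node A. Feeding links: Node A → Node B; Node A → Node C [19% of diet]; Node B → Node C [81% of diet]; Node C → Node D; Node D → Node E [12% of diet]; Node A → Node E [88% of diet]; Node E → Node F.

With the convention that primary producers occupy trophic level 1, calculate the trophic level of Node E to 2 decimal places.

Node B: 1 + 1 = 2
Node C: 1 + (0.19×1 + 0.81×2) = 2.81
Node D: 1 + 2.81 = 3.81
Node E: 1 + (0.12×3.81 + 0.88×1) = 2.3372
Node F: 1 + 2.3372 = 3.3372

2.34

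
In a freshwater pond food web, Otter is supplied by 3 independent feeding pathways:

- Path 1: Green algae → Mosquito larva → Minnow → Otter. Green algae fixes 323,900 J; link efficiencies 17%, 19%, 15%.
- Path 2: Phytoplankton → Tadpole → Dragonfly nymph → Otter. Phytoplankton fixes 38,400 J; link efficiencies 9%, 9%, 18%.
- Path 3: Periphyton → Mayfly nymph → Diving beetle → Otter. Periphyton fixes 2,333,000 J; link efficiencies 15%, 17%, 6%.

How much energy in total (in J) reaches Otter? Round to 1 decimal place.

5194.8 J

Path 1: 323900 × 0.17 × 0.19 × 0.15 = 1569.2955 J
Path 2: 38400 × 0.09 × 0.09 × 0.18 = 55.9872 J
Path 3: 2333000 × 0.15 × 0.17 × 0.06 = 3569.49 J
Total at Otter: 1569.2955 + 55.9872 + 3569.49 = 5194.7727 J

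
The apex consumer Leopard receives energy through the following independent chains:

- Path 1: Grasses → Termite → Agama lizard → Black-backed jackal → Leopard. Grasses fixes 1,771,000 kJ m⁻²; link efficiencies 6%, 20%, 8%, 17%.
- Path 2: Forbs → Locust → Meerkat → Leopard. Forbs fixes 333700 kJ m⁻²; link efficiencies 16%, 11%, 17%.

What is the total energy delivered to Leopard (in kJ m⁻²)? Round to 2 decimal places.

Path 1: 1771000 × 0.06 × 0.2 × 0.08 × 0.17 = 289.0272 kJ m⁻²
Path 2: 333700 × 0.16 × 0.11 × 0.17 = 998.4304 kJ m⁻²
Total at Leopard: 289.0272 + 998.4304 = 1287.4576 kJ m⁻²

1287.46 kJ m⁻²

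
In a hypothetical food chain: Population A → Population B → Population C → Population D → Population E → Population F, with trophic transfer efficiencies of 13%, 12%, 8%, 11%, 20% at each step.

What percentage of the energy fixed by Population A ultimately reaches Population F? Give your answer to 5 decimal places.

Product of link efficiencies: 0.13 × 0.12 × 0.08 × 0.11 × 0.2 = 0.000027456
As a percentage: 0.000027456 × 100 = 0.00275%

0.00275%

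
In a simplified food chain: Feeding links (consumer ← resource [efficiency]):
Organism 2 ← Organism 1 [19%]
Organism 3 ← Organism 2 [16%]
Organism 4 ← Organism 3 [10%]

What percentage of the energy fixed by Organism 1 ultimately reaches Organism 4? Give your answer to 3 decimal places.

Product of link efficiencies: 0.19 × 0.16 × 0.1 = 0.00304
As a percentage: 0.00304 × 100 = 0.304%

0.304%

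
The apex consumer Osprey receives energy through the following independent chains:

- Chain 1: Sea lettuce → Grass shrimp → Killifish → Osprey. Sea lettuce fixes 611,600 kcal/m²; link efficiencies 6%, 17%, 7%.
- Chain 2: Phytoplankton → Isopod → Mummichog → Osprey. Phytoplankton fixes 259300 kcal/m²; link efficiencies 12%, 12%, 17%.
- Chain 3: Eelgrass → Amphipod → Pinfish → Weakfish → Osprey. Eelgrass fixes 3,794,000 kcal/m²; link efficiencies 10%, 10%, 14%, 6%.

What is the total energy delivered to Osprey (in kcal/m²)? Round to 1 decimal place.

1390.1 kcal/m²

Chain 1: 611600 × 0.06 × 0.17 × 0.07 = 436.6824 kcal/m²
Chain 2: 259300 × 0.12 × 0.12 × 0.17 = 634.7664 kcal/m²
Chain 3: 3794000 × 0.1 × 0.1 × 0.14 × 0.06 = 318.696 kcal/m²
Total at Osprey: 436.6824 + 634.7664 + 318.696 = 1390.1448 kcal/m²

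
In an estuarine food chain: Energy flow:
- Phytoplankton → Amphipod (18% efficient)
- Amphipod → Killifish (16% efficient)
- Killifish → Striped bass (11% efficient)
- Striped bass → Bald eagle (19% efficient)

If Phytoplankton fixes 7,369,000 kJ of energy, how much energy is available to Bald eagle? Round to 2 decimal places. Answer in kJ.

Amphipod: 7369000 × 0.18 = 1326420 kJ
Killifish: 1326420 × 0.16 = 212227.2 kJ
Striped bass: 212227.2 × 0.11 = 23344.992 kJ
Bald eagle: 23344.992 × 0.19 = 4435.54848 kJ

4435.55 kJ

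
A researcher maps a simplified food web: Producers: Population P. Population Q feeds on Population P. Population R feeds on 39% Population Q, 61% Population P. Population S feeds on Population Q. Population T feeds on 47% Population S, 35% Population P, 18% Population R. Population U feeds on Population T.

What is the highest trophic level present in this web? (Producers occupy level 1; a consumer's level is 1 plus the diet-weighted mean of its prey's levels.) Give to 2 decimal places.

4.19

Population Q: 1 + 1 = 2
Population R: 1 + (0.39×2 + 0.61×1) = 2.39
Population S: 1 + 2 = 3
Population T: 1 + (0.47×3 + 0.35×1 + 0.18×2.39) = 3.1902
Population U: 1 + 3.1902 = 4.1902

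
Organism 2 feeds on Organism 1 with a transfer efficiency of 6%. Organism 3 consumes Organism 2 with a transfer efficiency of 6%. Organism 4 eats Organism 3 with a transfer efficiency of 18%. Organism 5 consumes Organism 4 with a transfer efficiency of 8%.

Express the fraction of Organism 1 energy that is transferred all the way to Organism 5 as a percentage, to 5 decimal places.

Product of link efficiencies: 0.06 × 0.06 × 0.18 × 0.08 = 0.00005184
As a percentage: 0.00005184 × 100 = 0.00518%

0.00518%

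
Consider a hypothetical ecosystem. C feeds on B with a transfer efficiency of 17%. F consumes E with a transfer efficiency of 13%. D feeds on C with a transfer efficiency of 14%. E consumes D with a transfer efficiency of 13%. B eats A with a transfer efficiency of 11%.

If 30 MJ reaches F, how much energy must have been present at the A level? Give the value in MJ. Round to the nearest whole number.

678055 MJ

Cumulative transfer efficiency: 0.11 × 0.17 × 0.14 × 0.13 × 0.13 = 0.0000442442
A energy = 30 / 0.0000442442 = 678055 MJ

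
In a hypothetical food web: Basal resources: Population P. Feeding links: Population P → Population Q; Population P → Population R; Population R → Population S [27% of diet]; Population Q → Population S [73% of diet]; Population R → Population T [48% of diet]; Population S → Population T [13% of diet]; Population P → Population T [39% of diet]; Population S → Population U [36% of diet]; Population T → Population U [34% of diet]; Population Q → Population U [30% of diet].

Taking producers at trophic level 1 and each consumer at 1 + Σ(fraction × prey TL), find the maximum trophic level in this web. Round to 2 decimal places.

Population Q: 1 + 1 = 2
Population R: 1 + 1 = 2
Population S: 1 + (0.27×2 + 0.73×2) = 3
Population T: 1 + (0.48×2 + 0.13×3 + 0.39×1) = 2.74
Population U: 1 + (0.36×3 + 0.34×2.74 + 0.3×2) = 3.6116

3.61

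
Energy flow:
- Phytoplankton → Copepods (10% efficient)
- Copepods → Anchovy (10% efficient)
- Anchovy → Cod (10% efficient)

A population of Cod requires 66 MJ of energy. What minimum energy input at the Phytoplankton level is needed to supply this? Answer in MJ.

66000 MJ

Cumulative transfer efficiency: 0.1 × 0.1 × 0.1 = 0.001
Phytoplankton energy = 66 / 0.001 = 66000 MJ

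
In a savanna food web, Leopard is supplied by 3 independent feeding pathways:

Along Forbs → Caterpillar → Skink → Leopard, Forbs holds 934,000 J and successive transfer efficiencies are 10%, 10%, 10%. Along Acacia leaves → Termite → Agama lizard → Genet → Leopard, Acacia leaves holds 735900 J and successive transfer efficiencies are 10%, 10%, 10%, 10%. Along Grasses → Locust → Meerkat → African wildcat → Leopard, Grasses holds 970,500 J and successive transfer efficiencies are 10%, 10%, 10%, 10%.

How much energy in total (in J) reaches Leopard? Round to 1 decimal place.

1104.6 J

Via Forbs: 934000 × 0.1 × 0.1 × 0.1 = 934 J
Via Acacia leaves: 735900 × 0.1 × 0.1 × 0.1 × 0.1 = 73.59 J
Via Grasses: 970500 × 0.1 × 0.1 × 0.1 × 0.1 = 97.05 J
Total at Leopard: 934 + 73.59 + 97.05 = 1104.64 J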